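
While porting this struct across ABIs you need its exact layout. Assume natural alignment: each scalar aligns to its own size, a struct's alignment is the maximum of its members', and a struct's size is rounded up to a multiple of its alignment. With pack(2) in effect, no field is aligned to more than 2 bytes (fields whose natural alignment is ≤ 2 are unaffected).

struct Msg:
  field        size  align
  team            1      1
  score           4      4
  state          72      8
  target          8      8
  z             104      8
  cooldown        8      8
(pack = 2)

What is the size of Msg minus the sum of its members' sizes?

team at 0 (size 1, align 1) → ends 1
pad 1 to align 2 for score
score at 2 (size 4, align 2) → ends 6
state at 6 (size 72, align 2) → ends 78
target at 78 (size 8, align 2) → ends 86
z at 86 (size 104, align 2) → ends 190
cooldown at 190 (size 8, align 2) → ends 198
total 198 bytes, alignment 2
data bytes 197, size 198 → padding 1

1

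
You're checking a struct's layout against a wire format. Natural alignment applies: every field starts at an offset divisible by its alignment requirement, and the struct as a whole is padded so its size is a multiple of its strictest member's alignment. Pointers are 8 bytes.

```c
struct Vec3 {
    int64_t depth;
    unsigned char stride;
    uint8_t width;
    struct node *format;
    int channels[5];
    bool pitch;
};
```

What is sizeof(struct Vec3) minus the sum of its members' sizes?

9

@0: depth [8B, align 8] → 8
@8: stride [1B, align 1] → 9
@9: width [1B, align 1] → 10
+6 pad (align 8)
@16: format [8B, align 8] → 24
@24: channels [20B, align 4] → 44
@44: pitch [1B, align 1] → 45
+3 tail pad (align 8)
size 48, align 8
data bytes 39, size 48 → padding 9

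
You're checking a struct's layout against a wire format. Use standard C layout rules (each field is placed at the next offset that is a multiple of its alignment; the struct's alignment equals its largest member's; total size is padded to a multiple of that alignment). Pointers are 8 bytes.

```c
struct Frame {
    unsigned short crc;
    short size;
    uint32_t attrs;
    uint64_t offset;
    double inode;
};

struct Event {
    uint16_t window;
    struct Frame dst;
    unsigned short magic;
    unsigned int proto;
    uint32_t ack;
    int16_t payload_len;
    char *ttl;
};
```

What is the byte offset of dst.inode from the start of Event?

Frame: 0..2  crc  (2B, 2-aligned); 2..4  size  (2B, 2-aligned); 4..8  attrs  (4B, 4-aligned); 8..16  offset  (8B, 8-aligned); 16..24  inode  (8B, 8-aligned); sizeof = 24, alignof = 8
0..2  window  (2B, 2-aligned)
2..8  -- padding (6B)
8..32  dst  (24B, 8-aligned)
within Frame: inode at 16
8 + 16 = 24

24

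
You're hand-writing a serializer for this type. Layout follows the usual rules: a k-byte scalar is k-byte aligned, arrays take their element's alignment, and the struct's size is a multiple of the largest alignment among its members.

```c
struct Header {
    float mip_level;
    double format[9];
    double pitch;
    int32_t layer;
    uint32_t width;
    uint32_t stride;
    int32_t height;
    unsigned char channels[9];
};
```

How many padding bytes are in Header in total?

mip_level at 0 (size 4, align 4) → ends 4
pad 4 to align 8 for format
format at 8 (size 72, align 8) → ends 80
pitch at 80 (size 8, align 8) → ends 88
layer at 88 (size 4, align 4) → ends 92
width at 92 (size 4, align 4) → ends 96
stride at 96 (size 4, align 4) → ends 100
height at 100 (size 4, align 4) → ends 104
channels at 104 (size 9, align 1) → ends 113
tail pad 7 to reach multiple of 8
total 120 bytes, alignment 8
data bytes 109, size 120 → padding 11

11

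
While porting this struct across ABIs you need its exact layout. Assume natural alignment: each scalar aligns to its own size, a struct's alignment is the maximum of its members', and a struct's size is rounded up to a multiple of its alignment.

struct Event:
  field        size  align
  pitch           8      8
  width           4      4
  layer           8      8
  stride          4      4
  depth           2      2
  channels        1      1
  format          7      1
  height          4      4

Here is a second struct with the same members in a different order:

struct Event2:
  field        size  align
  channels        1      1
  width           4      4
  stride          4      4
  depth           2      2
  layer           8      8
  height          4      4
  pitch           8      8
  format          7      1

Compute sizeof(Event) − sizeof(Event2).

0

pitch at 0 (size 8, align 8) → ends 8
width at 8 (size 4, align 4) → ends 12
pad 4 to align 8 for layer
layer at 16 (size 8, align 8) → ends 24
stride at 24 (size 4, align 4) → ends 28
depth at 28 (size 2, align 2) → ends 30
channels at 30 (size 1, align 1) → ends 31
format at 31 (size 7, align 1) → ends 38
pad 2 to align 4 for height
height at 40 (size 4, align 4) → ends 44
tail pad 4 to reach multiple of 8
total 48 bytes, alignment 8
— Event2 —
channels at 0 (size 1, align 1) → ends 1
pad 3 to align 4 for width
width at 4 (size 4, align 4) → ends 8
stride at 8 (size 4, align 4) → ends 12
depth at 12 (size 2, align 2) → ends 14
pad 2 to align 8 for layer
layer at 16 (size 8, align 8) → ends 24
height at 24 (size 4, align 4) → ends 28
pad 4 to align 8 for pitch
pitch at 32 (size 8, align 8) → ends 40
format at 40 (size 7, align 1) → ends 47
tail pad 1 to reach multiple of 8
total 48 bytes, alignment 8
48 − 48 = 0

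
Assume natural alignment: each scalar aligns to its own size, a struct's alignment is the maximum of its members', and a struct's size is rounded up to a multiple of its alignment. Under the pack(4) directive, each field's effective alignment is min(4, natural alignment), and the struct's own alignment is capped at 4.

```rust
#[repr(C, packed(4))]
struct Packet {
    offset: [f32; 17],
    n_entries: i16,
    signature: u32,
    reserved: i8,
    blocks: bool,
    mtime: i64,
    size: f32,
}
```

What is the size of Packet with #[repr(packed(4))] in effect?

92

offset at 0 (size 68, align 4) → ends 68
n_entries at 68 (size 2, align 2) → ends 70
pad 2 to align 4 for signature
signature at 72 (size 4, align 4) → ends 76
reserved at 76 (size 1, align 1) → ends 77
blocks at 77 (size 1, align 1) → ends 78
pad 2 to align 4 for mtime
mtime at 80 (size 8, align 4) → ends 88
size at 88 (size 4, align 4) → ends 92
total 92 bytes, alignment 4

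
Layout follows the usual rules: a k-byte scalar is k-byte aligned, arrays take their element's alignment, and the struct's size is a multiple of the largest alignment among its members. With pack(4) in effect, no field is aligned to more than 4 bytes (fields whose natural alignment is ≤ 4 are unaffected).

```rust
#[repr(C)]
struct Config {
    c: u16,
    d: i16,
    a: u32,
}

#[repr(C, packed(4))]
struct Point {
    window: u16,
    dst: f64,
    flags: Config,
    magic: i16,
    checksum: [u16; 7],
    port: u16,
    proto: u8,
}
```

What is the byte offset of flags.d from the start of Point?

14

Config: @0: c [2B, align 2] → 2; @2: d [2B, align 2] → 4; @4: a [4B, align 4] → 8; size 8, align 4
@0: window [2B, align 2] → 2
+2 pad (align 4)
@4: dst [8B, align 4] → 12
@12: flags [8B, align 4] → 20
within Config: d at 2
12 + 2 = 14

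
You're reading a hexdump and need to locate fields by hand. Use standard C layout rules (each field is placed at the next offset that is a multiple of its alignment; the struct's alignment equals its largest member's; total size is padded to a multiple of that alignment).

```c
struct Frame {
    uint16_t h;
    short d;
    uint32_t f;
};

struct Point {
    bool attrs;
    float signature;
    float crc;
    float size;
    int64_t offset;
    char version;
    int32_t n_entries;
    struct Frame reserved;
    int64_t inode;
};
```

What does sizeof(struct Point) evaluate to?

48 bytes

Frame: @0: h [2B, align 2] → 2; @2: d [2B, align 2] → 4; @4: f [4B, align 4] → 8; size 8, align 4
@0: attrs [1B, align 1] → 1
+3 pad (align 4)
@4: signature [4B, align 4] → 8
@8: crc [4B, align 4] → 12
@12: size [4B, align 4] → 16
@16: offset [8B, align 8] → 24
@24: version [1B, align 1] → 25
+3 pad (align 4)
@28: n_entries [4B, align 4] → 32
@32: reserved [8B, align 4] → 40
@40: inode [8B, align 8] → 48
size 48, align 8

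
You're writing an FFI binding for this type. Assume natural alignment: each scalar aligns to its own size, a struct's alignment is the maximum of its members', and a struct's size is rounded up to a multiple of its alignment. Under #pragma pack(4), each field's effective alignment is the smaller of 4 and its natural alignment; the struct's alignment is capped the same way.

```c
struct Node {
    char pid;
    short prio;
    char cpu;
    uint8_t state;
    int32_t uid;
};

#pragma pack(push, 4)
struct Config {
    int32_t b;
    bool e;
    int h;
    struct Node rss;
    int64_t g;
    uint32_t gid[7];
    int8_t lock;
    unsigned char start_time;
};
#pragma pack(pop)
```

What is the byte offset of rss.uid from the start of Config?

Node: @0: pid [1B, align 1] → 1; +1 pad (align 2); @2: prio [2B, align 2] → 4; @4: cpu [1B, align 1] → 5; @5: state [1B, align 1] → 6; +2 pad (align 4); @8: uid [4B, align 4] → 12; size 12, align 4
@0: b [4B, align 4] → 4
@4: e [1B, align 1] → 5
+3 pad (align 4)
@8: h [4B, align 4] → 12
@12: rss [12B, align 4] → 24
within Node: uid at 8
12 + 8 = 20

20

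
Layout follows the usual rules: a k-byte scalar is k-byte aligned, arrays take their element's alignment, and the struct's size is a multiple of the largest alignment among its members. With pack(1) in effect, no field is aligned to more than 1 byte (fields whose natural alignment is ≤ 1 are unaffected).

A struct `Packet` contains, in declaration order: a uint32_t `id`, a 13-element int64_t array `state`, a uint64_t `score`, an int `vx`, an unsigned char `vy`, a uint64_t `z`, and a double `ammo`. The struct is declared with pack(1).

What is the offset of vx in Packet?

116

id at 0 (size 4, align 1) → ends 4
state at 4 (size 104, align 1) → ends 108
score at 108 (size 8, align 1) → ends 116
vx at 116 (size 4, align 1) → ends 120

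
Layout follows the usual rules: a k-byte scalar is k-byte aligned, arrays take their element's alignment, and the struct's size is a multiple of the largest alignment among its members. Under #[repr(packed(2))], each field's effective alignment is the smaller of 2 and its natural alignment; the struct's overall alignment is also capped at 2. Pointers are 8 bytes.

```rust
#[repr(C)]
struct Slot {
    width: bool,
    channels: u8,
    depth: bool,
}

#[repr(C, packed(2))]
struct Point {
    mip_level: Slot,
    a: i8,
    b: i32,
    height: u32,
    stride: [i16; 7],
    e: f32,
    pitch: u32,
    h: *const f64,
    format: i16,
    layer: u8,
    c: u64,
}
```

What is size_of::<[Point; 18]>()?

972

Slot: @0: width [1B, align 1] → 1; @1: channels [1B, align 1] → 2; @2: depth [1B, align 1] → 3; size 3, align 1
@0: mip_level [3B, align 1] → 3
@3: a [1B, align 1] → 4
@4: b [4B, align 2] → 8
@8: height [4B, align 2] → 12
@12: stride [14B, align 2] → 26
@26: e [4B, align 2] → 30
@30: pitch [4B, align 2] → 34
@34: h [8B, align 2] → 42
@42: format [2B, align 2] → 44
@44: layer [1B, align 1] → 45
+1 pad (align 2)
@46: c [8B, align 2] → 54
size 54, align 2
array of 18: 18 × 54 = 972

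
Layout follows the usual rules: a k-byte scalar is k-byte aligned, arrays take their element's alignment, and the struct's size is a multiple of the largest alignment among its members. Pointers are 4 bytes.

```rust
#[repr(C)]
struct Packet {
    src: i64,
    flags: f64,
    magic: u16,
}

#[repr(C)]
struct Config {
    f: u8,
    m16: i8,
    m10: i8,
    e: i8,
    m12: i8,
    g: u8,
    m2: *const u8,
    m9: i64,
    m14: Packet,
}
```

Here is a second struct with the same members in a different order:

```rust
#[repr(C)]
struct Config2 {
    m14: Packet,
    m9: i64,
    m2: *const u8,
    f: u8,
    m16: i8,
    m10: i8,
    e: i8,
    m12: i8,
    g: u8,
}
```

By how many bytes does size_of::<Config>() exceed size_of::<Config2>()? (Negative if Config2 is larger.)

Packet: @0: src [8B, align 8] → 8; @8: flags [8B, align 8] → 16; @16: magic [2B, align 2] → 18; +6 tail pad (align 8); size 24, align 8
@0: f [1B, align 1] → 1
@1: m16 [1B, align 1] → 2
@2: m10 [1B, align 1] → 3
@3: e [1B, align 1] → 4
@4: m12 [1B, align 1] → 5
@5: g [1B, align 1] → 6
+2 pad (align 4)
@8: m2 [4B, align 4] → 12
+4 pad (align 8)
@16: m9 [8B, align 8] → 24
@24: m14 [24B, align 8] → 48
size 48, align 8
— Config2 —
@0: m14 [24B, align 8] → 24
@24: m9 [8B, align 8] → 32
@32: m2 [4B, align 4] → 36
@36: f [1B, align 1] → 37
@37: m16 [1B, align 1] → 38
@38: m10 [1B, align 1] → 39
@39: e [1B, align 1] → 40
@40: m12 [1B, align 1] → 41
@41: g [1B, align 1] → 42
+6 tail pad (align 8)
size 48, align 8
48 − 48 = 0

0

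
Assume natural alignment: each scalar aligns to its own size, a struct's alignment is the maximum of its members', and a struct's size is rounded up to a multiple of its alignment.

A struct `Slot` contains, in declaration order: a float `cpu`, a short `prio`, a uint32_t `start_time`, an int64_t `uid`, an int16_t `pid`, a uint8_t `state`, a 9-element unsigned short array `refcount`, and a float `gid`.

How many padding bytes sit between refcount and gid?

2

@0: cpu [4B, align 4] → 4
@4: prio [2B, align 2] → 6
+2 pad (align 4)
@8: start_time [4B, align 4] → 12
+4 pad (align 8)
@16: uid [8B, align 8] → 24
@24: pid [2B, align 2] → 26
@26: state [1B, align 1] → 27
+1 pad (align 2)
@28: refcount [18B, align 2] → 46
+2 pad (align 4)
@48: gid [4B, align 4] → 52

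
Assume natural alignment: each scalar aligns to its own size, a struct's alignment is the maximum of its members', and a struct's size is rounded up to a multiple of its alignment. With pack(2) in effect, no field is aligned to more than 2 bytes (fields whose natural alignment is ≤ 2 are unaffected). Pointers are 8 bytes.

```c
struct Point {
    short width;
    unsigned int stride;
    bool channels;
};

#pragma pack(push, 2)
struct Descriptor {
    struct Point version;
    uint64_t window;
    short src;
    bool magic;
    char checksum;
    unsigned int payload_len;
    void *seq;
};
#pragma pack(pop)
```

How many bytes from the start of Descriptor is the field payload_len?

Point: width at 0 (size 2, align 2) → ends 2; pad 2 to align 4 for stride; stride at 4 (size 4, align 4) → ends 8; channels at 8 (size 1, align 1) → ends 9; tail pad 3 to reach multiple of 4; total 12 bytes, alignment 4
version at 0 (size 12, align 2) → ends 12
window at 12 (size 8, align 2) → ends 20
src at 20 (size 2, align 2) → ends 22
magic at 22 (size 1, align 1) → ends 23
checksum at 23 (size 1, align 1) → ends 24
payload_len at 24 (size 4, align 2) → ends 28

24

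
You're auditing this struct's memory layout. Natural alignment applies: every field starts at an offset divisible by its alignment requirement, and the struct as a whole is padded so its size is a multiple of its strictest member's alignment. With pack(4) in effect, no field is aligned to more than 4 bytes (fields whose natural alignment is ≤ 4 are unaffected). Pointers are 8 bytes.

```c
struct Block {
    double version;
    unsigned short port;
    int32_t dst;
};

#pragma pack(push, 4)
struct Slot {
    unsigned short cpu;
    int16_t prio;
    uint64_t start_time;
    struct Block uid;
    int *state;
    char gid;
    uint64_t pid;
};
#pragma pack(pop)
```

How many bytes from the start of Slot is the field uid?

Block: @0: version [8B, align 8] → 8; @8: port [2B, align 2] → 10; +2 pad (align 4); @12: dst [4B, align 4] → 16; size 16, align 8
@0: cpu [2B, align 2] → 2
@2: prio [2B, align 2] → 4
@4: start_time [8B, align 4] → 12
@12: uid [16B, align 4] → 28

12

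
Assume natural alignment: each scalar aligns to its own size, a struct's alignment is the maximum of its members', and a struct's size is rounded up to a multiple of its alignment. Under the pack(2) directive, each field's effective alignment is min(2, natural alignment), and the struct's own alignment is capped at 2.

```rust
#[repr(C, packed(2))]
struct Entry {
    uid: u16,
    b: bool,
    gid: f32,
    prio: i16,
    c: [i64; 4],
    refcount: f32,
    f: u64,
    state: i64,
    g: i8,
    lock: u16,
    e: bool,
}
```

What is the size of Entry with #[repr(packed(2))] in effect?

68

0..2  uid  (2B, 2-aligned)
2..3  b  (1B, 1-aligned)
3..4  -- padding (1B)
4..8  gid  (4B, 2-aligned)
8..10  prio  (2B, 2-aligned)
10..42  c  (32B, 2-aligned)
42..46  refcount  (4B, 2-aligned)
46..54  f  (8B, 2-aligned)
54..62  state  (8B, 2-aligned)
62..63  g  (1B, 1-aligned)
63..64  -- padding (1B)
64..66  lock  (2B, 2-aligned)
66..67  e  (1B, 1-aligned)
67..68  -- tail padding (1B)
sizeof = 68, alignof = 2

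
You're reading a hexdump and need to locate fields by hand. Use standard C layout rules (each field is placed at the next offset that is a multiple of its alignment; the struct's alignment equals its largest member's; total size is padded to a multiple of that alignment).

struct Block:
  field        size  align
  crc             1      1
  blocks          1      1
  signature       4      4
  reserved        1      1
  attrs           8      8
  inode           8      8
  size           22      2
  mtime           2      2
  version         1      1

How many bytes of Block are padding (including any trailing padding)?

16

@0: crc [1B, align 1] → 1
@1: blocks [1B, align 1] → 2
+2 pad (align 4)
@4: signature [4B, align 4] → 8
@8: reserved [1B, align 1] → 9
+7 pad (align 8)
@16: attrs [8B, align 8] → 24
@24: inode [8B, align 8] → 32
@32: size [22B, align 2] → 54
@54: mtime [2B, align 2] → 56
@56: version [1B, align 1] → 57
+7 tail pad (align 8)
size 64, align 8
data bytes 48, size 64 → padding 16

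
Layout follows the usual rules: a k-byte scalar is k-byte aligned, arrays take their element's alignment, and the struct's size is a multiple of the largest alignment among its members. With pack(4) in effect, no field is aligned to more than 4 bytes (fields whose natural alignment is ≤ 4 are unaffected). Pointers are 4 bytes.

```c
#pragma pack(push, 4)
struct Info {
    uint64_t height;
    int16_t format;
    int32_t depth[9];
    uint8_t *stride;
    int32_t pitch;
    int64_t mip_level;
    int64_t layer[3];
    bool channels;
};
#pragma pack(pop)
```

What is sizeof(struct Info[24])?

0..8  height  (8B, 4-aligned)
8..10  format  (2B, 2-aligned)
10..12  -- padding (2B)
12..48  depth  (36B, 4-aligned)
48..52  stride  (4B, 4-aligned)
52..56  pitch  (4B, 4-aligned)
56..64  mip_level  (8B, 4-aligned)
64..88  layer  (24B, 4-aligned)
88..89  channels  (1B, 1-aligned)
89..92  -- tail padding (3B)
sizeof = 92, alignof = 4
array of 24: 24 × 92 = 2208

2208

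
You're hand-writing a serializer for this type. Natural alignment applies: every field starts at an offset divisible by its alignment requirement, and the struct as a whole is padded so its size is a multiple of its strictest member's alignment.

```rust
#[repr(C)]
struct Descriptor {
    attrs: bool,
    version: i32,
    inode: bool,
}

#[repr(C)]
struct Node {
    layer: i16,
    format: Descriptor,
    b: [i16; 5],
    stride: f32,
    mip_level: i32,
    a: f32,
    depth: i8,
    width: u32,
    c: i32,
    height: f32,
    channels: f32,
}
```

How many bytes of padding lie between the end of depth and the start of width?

Descriptor: @0: attrs [1B, align 1] → 1; +3 pad (align 4); @4: version [4B, align 4] → 8; @8: inode [1B, align 1] → 9; +3 tail pad (align 4); size 12, align 4
@0: layer [2B, align 2] → 2
+2 pad (align 4)
@4: format [12B, align 4] → 16
@16: b [10B, align 2] → 26
+2 pad (align 4)
@28: stride [4B, align 4] → 32
@32: mip_level [4B, align 4] → 36
@36: a [4B, align 4] → 40
@40: depth [1B, align 1] → 41
+3 pad (align 4)
@44: width [4B, align 4] → 48

3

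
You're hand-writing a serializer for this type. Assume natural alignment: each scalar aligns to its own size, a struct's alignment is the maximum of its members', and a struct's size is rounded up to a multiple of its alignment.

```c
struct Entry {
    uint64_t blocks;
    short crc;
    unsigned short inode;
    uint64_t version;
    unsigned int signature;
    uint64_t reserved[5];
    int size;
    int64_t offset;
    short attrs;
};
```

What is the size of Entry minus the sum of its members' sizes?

blocks at 0 (size 8, align 8) → ends 8
crc at 8 (size 2, align 2) → ends 10
inode at 10 (size 2, align 2) → ends 12
pad 4 to align 8 for version
version at 16 (size 8, align 8) → ends 24
signature at 24 (size 4, align 4) → ends 28
pad 4 to align 8 for reserved
reserved at 32 (size 40, align 8) → ends 72
size at 72 (size 4, align 4) → ends 76
pad 4 to align 8 for offset
offset at 80 (size 8, align 8) → ends 88
attrs at 88 (size 2, align 2) → ends 90
tail pad 6 to reach multiple of 8
total 96 bytes, alignment 8
data bytes 78, size 96 → padding 18

18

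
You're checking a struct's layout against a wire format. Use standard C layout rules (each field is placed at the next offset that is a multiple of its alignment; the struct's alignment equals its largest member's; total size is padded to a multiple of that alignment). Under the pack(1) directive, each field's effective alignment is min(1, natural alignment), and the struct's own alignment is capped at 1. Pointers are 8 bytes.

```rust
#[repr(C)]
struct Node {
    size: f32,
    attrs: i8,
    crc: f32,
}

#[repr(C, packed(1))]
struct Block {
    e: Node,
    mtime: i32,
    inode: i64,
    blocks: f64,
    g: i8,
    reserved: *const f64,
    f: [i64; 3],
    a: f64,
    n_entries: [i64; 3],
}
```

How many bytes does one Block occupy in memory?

97

Node: size at 0 (size 4, align 4) → ends 4; attrs at 4 (size 1, align 1) → ends 5; pad 3 to align 4 for crc; crc at 8 (size 4, align 4) → ends 12; total 12 bytes, alignment 4
e at 0 (size 12, align 1) → ends 12
mtime at 12 (size 4, align 1) → ends 16
inode at 16 (size 8, align 1) → ends 24
blocks at 24 (size 8, align 1) → ends 32
g at 32 (size 1, align 1) → ends 33
reserved at 33 (size 8, align 1) → ends 41
f at 41 (size 24, align 1) → ends 65
a at 65 (size 8, align 1) → ends 73
n_entries at 73 (size 24, align 1) → ends 97
total 97 bytes, alignment 1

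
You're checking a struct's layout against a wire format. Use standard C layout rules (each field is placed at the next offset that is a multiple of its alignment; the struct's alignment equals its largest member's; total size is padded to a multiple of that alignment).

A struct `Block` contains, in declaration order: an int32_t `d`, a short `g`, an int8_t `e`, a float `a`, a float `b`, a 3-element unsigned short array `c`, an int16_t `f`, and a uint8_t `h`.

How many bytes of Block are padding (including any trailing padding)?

d at 0 (size 4, align 4) → ends 4
g at 4 (size 2, align 2) → ends 6
e at 6 (size 1, align 1) → ends 7
pad 1 to align 4 for a
a at 8 (size 4, align 4) → ends 12
b at 12 (size 4, align 4) → ends 16
c at 16 (size 6, align 2) → ends 22
f at 22 (size 2, align 2) → ends 24
h at 24 (size 1, align 1) → ends 25
tail pad 3 to reach multiple of 4
total 28 bytes, alignment 4
data bytes 24, size 28 → padding 4

4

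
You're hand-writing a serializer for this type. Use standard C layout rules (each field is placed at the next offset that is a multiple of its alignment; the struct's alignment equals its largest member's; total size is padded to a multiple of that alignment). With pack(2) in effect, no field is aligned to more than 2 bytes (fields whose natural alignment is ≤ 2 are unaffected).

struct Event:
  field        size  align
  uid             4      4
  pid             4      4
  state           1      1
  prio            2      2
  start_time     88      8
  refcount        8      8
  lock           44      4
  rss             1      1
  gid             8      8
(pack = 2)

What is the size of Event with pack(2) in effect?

@0: uid [4B, align 2] → 4
@4: pid [4B, align 2] → 8
@8: state [1B, align 1] → 9
+1 pad (align 2)
@10: prio [2B, align 2] → 12
@12: start_time [88B, align 2] → 100
@100: refcount [8B, align 2] → 108
@108: lock [44B, align 2] → 152
@152: rss [1B, align 1] → 153
+1 pad (align 2)
@154: gid [8B, align 2] → 162
size 162, align 2

162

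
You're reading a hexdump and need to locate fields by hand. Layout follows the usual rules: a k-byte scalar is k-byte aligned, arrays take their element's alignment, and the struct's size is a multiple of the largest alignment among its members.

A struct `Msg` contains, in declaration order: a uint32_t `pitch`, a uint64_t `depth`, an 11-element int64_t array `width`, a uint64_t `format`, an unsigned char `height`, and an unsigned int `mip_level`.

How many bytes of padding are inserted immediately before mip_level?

0..4  pitch  (4B, 4-aligned)
4..8  -- padding (4B)
8..16  depth  (8B, 8-aligned)
16..104  width  (88B, 8-aligned)
104..112  format  (8B, 8-aligned)
112..113  height  (1B, 1-aligned)
113..116  -- padding (3B)
116..120  mip_level  (4B, 4-aligned)

3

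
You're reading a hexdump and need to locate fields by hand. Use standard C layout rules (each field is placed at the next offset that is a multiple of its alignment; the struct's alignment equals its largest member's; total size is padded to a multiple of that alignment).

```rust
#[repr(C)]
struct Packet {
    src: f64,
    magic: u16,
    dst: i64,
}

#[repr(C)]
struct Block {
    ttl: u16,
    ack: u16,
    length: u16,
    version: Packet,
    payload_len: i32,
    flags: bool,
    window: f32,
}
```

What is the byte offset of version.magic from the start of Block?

16

Packet: 0..8  src  (8B, 8-aligned); 8..10  magic  (2B, 2-aligned); 10..16  -- padding (6B); 16..24  dst  (8B, 8-aligned); sizeof = 24, alignof = 8
0..2  ttl  (2B, 2-aligned)
2..4  ack  (2B, 2-aligned)
4..6  length  (2B, 2-aligned)
6..8  -- padding (2B)
8..32  version  (24B, 8-aligned)
within Packet: magic at 8
8 + 8 = 16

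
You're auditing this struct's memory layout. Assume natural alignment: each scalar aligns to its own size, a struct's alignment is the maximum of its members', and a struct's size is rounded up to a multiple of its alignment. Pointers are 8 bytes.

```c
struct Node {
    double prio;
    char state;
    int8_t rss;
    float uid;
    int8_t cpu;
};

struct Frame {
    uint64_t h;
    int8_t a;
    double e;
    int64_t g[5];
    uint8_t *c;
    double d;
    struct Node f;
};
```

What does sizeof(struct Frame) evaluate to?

Node: prio at 0 (size 8, align 8) → ends 8; state at 8 (size 1, align 1) → ends 9; rss at 9 (size 1, align 1) → ends 10; pad 2 to align 4 for uid; uid at 12 (size 4, align 4) → ends 16; cpu at 16 (size 1, align 1) → ends 17; tail pad 7 to reach multiple of 8; total 24 bytes, alignment 8
h at 0 (size 8, align 8) → ends 8
a at 8 (size 1, align 1) → ends 9
pad 7 to align 8 for e
e at 16 (size 8, align 8) → ends 24
g at 24 (size 40, align 8) → ends 64
c at 64 (size 8, align 8) → ends 72
d at 72 (size 8, align 8) → ends 80
f at 80 (size 24, align 8) → ends 104
total 104 bytes, alignment 8

104 bytes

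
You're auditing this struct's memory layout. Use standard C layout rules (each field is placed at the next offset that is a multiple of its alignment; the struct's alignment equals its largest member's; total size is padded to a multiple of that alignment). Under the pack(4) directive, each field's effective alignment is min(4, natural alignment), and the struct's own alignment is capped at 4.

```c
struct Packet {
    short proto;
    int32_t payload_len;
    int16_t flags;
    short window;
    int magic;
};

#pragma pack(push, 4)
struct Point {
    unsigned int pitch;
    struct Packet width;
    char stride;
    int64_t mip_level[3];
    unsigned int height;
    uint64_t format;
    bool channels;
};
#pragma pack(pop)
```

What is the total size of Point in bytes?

64 bytes

Packet: 0..2  proto  (2B, 2-aligned); 2..4  -- padding (2B); 4..8  payload_len  (4B, 4-aligned); 8..10  flags  (2B, 2-aligned); 10..12  window  (2B, 2-aligned); 12..16  magic  (4B, 4-aligned); sizeof = 16, alignof = 4
0..4  pitch  (4B, 4-aligned)
4..20  width  (16B, 4-aligned)
20..21  stride  (1B, 1-aligned)
21..24  -- padding (3B)
24..48  mip_level  (24B, 4-aligned)
48..52  height  (4B, 4-aligned)
52..60  format  (8B, 4-aligned)
60..61  channels  (1B, 1-aligned)
61..64  -- tail padding (3B)
sizeof = 64, alignof = 4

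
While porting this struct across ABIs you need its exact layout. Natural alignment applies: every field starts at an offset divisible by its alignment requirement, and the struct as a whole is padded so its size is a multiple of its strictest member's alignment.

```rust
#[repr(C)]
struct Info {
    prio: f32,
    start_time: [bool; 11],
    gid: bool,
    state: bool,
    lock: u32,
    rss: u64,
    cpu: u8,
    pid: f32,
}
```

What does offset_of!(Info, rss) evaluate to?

@0: prio [4B, align 4] → 4
@4: start_time [11B, align 1] → 15
@15: gid [1B, align 1] → 16
@16: state [1B, align 1] → 17
+3 pad (align 4)
@20: lock [4B, align 4] → 24
@24: rss [8B, align 8] → 32

24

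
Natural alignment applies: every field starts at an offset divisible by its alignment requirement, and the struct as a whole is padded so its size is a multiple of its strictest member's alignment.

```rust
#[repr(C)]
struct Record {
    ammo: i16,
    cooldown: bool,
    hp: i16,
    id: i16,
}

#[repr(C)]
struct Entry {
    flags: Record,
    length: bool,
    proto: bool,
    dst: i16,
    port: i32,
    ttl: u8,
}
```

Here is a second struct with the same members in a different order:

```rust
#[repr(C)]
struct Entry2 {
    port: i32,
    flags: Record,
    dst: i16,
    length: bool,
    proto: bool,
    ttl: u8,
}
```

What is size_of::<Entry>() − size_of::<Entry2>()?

0

Record: @0: ammo [2B, align 2] → 2; @2: cooldown [1B, align 1] → 3; +1 pad (align 2); @4: hp [2B, align 2] → 6; @6: id [2B, align 2] → 8; size 8, align 2
@0: flags [8B, align 2] → 8
@8: length [1B, align 1] → 9
@9: proto [1B, align 1] → 10
@10: dst [2B, align 2] → 12
@12: port [4B, align 4] → 16
@16: ttl [1B, align 1] → 17
+3 tail pad (align 4)
size 20, align 4
— Entry2 —
@0: port [4B, align 4] → 4
@4: flags [8B, align 2] → 12
@12: dst [2B, align 2] → 14
@14: length [1B, align 1] → 15
@15: proto [1B, align 1] → 16
@16: ttl [1B, align 1] → 17
+3 tail pad (align 4)
size 20, align 4
20 − 20 = 0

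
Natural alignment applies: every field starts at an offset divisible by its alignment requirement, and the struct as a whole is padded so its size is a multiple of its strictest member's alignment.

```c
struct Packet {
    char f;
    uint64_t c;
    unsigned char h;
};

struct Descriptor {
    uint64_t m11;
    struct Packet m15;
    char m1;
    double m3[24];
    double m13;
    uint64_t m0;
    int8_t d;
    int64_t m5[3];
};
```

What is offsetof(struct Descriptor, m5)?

256

Packet: f at 0 (size 1, align 1) → ends 1; pad 7 to align 8 for c; c at 8 (size 8, align 8) → ends 16; h at 16 (size 1, align 1) → ends 17; tail pad 7 to reach multiple of 8; total 24 bytes, alignment 8
m11 at 0 (size 8, align 8) → ends 8
m15 at 8 (size 24, align 8) → ends 32
m1 at 32 (size 1, align 1) → ends 33
pad 7 to align 8 for m3
m3 at 40 (size 192, align 8) → ends 232
m13 at 232 (size 8, align 8) → ends 240
m0 at 240 (size 8, align 8) → ends 248
d at 248 (size 1, align 1) → ends 249
pad 7 to align 8 for m5
m5 at 256 (size 24, align 8) → ends 280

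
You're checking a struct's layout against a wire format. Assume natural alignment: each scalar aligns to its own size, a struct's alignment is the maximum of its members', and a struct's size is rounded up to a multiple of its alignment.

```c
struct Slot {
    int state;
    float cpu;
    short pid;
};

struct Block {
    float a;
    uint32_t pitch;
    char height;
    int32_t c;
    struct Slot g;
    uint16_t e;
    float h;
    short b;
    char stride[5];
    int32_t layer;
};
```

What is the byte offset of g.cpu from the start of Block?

Slot: @0: state [4B, align 4] → 4; @4: cpu [4B, align 4] → 8; @8: pid [2B, align 2] → 10; +2 tail pad (align 4); size 12, align 4
@0: a [4B, align 4] → 4
@4: pitch [4B, align 4] → 8
@8: height [1B, align 1] → 9
+3 pad (align 4)
@12: c [4B, align 4] → 16
@16: g [12B, align 4] → 28
within Slot: cpu at 4
16 + 4 = 20

20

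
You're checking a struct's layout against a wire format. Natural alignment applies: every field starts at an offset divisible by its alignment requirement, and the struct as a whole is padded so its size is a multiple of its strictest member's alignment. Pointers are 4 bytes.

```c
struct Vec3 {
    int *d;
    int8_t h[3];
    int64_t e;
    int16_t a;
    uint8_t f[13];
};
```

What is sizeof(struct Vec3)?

32 bytes

d at 0 (size 4, align 4) → ends 4
h at 4 (size 3, align 1) → ends 7
pad 1 to align 8 for e
e at 8 (size 8, align 8) → ends 16
a at 16 (size 2, align 2) → ends 18
f at 18 (size 13, align 1) → ends 31
tail pad 1 to reach multiple of 8
total 32 bytes, alignment 8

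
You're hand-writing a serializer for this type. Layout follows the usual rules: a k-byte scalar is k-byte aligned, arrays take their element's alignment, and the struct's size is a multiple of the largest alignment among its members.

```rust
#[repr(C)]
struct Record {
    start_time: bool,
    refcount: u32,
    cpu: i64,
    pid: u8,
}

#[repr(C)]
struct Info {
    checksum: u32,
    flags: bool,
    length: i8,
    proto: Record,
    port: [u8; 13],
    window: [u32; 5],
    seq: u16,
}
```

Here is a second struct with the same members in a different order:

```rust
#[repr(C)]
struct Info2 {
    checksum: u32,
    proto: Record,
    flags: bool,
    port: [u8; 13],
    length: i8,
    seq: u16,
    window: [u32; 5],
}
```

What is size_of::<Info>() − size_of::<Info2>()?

Record: @0: start_time [1B, align 1] → 1; +3 pad (align 4); @4: refcount [4B, align 4] → 8; @8: cpu [8B, align 8] → 16; @16: pid [1B, align 1] → 17; +7 tail pad (align 8); size 24, align 8
@0: checksum [4B, align 4] → 4
@4: flags [1B, align 1] → 5
@5: length [1B, align 1] → 6
+2 pad (align 8)
@8: proto [24B, align 8] → 32
@32: port [13B, align 1] → 45
+3 pad (align 4)
@48: window [20B, align 4] → 68
@68: seq [2B, align 2] → 70
+2 tail pad (align 8)
size 72, align 8
— Info2 —
@0: checksum [4B, align 4] → 4
+4 pad (align 8)
@8: proto [24B, align 8] → 32
@32: flags [1B, align 1] → 33
@33: port [13B, align 1] → 46
@46: length [1B, align 1] → 47
+1 pad (align 2)
@48: seq [2B, align 2] → 50
+2 pad (align 4)
@52: window [20B, align 4] → 72
size 72, align 8
72 − 72 = 0

0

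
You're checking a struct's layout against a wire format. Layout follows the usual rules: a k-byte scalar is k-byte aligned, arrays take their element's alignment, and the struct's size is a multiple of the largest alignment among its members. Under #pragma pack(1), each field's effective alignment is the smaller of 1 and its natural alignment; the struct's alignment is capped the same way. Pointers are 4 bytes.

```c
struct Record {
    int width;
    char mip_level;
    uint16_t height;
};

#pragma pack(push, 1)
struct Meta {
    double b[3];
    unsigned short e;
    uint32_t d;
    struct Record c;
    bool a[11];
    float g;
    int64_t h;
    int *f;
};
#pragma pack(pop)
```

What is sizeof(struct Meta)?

65

Record: @0: width [4B, align 4] → 4; @4: mip_level [1B, align 1] → 5; +1 pad (align 2); @6: height [2B, align 2] → 8; size 8, align 4
@0: b [24B, align 1] → 24
@24: e [2B, align 1] → 26
@26: d [4B, align 1] → 30
@30: c [8B, align 1] → 38
@38: a [11B, align 1] → 49
@49: g [4B, align 1] → 53
@53: h [8B, align 1] → 61
@61: f [4B, align 1] → 65
size 65, align 1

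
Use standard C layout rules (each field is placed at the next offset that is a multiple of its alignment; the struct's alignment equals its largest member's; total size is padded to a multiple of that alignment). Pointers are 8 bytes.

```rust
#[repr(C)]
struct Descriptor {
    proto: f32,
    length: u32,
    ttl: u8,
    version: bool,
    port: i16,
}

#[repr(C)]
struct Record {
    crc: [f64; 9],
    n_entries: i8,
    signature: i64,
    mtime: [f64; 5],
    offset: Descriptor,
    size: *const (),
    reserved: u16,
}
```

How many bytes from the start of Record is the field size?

144

Descriptor: proto at 0 (size 4, align 4) → ends 4; length at 4 (size 4, align 4) → ends 8; ttl at 8 (size 1, align 1) → ends 9; version at 9 (size 1, align 1) → ends 10; port at 10 (size 2, align 2) → ends 12; total 12 bytes, alignment 4
crc at 0 (size 72, align 8) → ends 72
n_entries at 72 (size 1, align 1) → ends 73
pad 7 to align 8 for signature
signature at 80 (size 8, align 8) → ends 88
mtime at 88 (size 40, align 8) → ends 128
offset at 128 (size 12, align 4) → ends 140
pad 4 to align 8 for size
size at 144 (size 8, align 8) → ends 152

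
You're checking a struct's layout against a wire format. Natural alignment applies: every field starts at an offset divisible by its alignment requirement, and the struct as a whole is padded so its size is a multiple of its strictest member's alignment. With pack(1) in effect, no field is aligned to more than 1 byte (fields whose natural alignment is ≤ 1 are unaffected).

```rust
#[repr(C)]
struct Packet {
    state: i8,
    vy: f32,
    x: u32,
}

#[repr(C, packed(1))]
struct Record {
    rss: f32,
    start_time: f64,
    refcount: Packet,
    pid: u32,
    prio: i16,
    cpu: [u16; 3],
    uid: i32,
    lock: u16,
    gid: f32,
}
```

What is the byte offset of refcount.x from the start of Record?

20

Packet: 0..1  state  (1B, 1-aligned); 1..4  -- padding (3B); 4..8  vy  (4B, 4-aligned); 8..12  x  (4B, 4-aligned); sizeof = 12, alignof = 4
0..4  rss  (4B, 1-aligned)
4..12  start_time  (8B, 1-aligned)
12..24  refcount  (12B, 1-aligned)
within Packet: x at 8
12 + 8 = 20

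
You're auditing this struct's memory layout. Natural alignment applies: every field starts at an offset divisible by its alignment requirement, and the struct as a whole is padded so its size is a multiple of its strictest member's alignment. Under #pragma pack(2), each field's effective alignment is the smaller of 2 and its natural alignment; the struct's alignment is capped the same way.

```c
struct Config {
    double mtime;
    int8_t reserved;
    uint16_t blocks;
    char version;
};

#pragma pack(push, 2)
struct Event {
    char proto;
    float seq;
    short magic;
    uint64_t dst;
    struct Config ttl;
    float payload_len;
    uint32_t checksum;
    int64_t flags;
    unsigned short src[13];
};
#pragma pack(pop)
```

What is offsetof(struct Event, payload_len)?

32

Config: 0..8  mtime  (8B, 8-aligned); 8..9  reserved  (1B, 1-aligned); 9..10  -- padding (1B); 10..12  blocks  (2B, 2-aligned); 12..13  version  (1B, 1-aligned); 13..16  -- tail padding (3B); sizeof = 16, alignof = 8
0..1  proto  (1B, 1-aligned)
1..2  -- padding (1B)
2..6  seq  (4B, 2-aligned)
6..8  magic  (2B, 2-aligned)
8..16  dst  (8B, 2-aligned)
16..32  ttl  (16B, 2-aligned)
32..36  payload_len  (4B, 2-aligned)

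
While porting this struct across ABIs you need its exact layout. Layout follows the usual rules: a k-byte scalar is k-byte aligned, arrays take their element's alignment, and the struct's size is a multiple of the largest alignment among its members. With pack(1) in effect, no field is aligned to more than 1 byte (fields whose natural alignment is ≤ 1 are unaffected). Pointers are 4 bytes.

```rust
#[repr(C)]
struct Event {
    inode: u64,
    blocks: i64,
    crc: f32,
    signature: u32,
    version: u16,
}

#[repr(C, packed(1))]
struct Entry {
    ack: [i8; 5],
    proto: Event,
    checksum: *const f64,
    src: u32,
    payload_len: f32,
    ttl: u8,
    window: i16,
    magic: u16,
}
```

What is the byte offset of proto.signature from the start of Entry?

25

Event: inode at 0 (size 8, align 8) → ends 8; blocks at 8 (size 8, align 8) → ends 16; crc at 16 (size 4, align 4) → ends 20; signature at 20 (size 4, align 4) → ends 24; version at 24 (size 2, align 2) → ends 26; tail pad 6 to reach multiple of 8; total 32 bytes, alignment 8
ack at 0 (size 5, align 1) → ends 5
proto at 5 (size 32, align 1) → ends 37
within Event: signature at 20
5 + 20 = 25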